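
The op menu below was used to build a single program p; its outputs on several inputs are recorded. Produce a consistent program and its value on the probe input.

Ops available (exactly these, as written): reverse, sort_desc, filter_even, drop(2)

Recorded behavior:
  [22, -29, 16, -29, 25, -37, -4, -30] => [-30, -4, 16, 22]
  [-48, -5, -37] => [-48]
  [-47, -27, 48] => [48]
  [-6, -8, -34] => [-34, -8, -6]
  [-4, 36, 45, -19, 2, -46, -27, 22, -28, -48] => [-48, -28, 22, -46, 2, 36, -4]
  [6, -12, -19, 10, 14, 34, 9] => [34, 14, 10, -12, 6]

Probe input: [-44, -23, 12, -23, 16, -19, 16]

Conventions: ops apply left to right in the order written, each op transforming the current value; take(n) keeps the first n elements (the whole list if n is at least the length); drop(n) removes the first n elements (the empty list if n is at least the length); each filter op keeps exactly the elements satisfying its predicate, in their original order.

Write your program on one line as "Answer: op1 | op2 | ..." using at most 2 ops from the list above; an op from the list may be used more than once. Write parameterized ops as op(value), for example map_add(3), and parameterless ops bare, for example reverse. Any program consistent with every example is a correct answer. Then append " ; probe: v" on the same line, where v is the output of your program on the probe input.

filter_even | reverse ; probe: [16, 16, 12, -44]

Check, running the answer program on each example:
  [22, -29, 16, -29, 25, -37, -4, -30] -> [22, 16, -4, -30] -> [-30, -4, 16, 22]
  [-48, -5, -37] -> [-48] -> [-48]
  [-47, -27, 48] -> [48] -> [48]
  [-6, -8, -34] -> [-6, -8, -34] -> [-34, -8, -6]
  [-4, 36, 45, -19, 2, -46, -27, 22, -28, -48] -> [-4, 36, 2, -46, 22, -28, -48] -> [-48, -28, 22, -46, 2, 36, -4]
  [6, -12, -19, 10, 14, 34, 9] -> [6, -12, 10, 14, 34] -> [34, 14, 10, -12, 6]
  probe: [-44, -23, 12, -23, 16, -19, 16] -> [-44, 12, 16, 16] -> [16, 16, 12, -44]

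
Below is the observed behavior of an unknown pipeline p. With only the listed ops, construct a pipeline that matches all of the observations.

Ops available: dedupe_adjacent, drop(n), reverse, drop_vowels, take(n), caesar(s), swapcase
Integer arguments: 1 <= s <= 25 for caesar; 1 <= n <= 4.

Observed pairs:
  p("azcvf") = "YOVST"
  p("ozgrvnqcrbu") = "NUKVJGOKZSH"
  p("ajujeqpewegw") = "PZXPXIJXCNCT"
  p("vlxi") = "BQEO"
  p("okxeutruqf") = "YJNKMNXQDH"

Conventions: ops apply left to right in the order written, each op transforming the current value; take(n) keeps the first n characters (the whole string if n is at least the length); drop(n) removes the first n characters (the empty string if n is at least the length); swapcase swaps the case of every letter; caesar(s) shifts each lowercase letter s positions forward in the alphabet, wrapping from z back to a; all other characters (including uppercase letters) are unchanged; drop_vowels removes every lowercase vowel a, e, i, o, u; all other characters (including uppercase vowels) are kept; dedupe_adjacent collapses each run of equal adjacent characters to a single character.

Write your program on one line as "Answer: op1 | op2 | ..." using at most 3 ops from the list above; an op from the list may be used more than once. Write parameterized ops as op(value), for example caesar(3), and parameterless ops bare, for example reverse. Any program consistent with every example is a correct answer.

caesar(19) | reverse | swapcase

Check, running the answer program on each example:
  "azcvf" -> "tsvoy" -> "yovst" -> "YOVST"
  "ozgrvnqcrbu" -> "hszkogjvkun" -> "nukvjgokzsh" -> "NUKVJGOKZSH"
  "ajujeqpewegw" -> "tcncxjixpxzp" -> "pzxpxijxcnct" -> "PZXPXIJXCNCT"
  "vlxi" -> "oeqb" -> "bqeo" -> "BQEO"
  "okxeutruqf" -> "hdqxnmknjy" -> "yjnkmnxqdh" -> "YJNKMNXQDH"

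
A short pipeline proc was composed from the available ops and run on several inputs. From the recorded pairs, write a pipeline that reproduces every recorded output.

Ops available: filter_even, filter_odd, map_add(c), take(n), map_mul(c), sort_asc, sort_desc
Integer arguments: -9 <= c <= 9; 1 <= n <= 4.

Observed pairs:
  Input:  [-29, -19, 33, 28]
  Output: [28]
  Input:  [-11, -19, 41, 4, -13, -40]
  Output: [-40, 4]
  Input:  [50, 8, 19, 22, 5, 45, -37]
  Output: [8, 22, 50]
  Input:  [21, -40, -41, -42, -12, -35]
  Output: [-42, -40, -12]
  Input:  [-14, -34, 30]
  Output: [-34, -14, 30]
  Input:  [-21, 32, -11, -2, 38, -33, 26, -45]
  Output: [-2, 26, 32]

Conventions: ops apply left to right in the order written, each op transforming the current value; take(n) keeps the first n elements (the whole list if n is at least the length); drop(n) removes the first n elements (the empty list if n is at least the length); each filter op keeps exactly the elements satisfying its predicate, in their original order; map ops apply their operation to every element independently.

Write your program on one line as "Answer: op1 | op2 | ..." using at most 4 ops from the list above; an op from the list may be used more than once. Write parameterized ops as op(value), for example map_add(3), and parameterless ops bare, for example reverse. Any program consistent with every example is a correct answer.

sort_asc | filter_even | take(3)

Check, running the answer program on each example:
  [-29, -19, 33, 28] -> [-29, -19, 28, 33] -> [28] -> [28]
  [-11, -19, 41, 4, -13, -40] -> [-40, -19, -13, -11, 4, 41] -> [-40, 4] -> [-40, 4]
  [50, 8, 19, 22, 5, 45, -37] -> [-37, 5, 8, 19, 22, 45, 50] -> [8, 22, 50] -> [8, 22, 50]
  [21, -40, -41, -42, -12, -35] -> [-42, -41, -40, -35, -12, 21] -> [-42, -40, -12] -> [-42, -40, -12]
  [-14, -34, 30] -> [-34, -14, 30] -> [-34, -14, 30] -> [-34, -14, 30]
  [-21, 32, -11, -2, 38, -33, 26, -45] -> [-45, -33, -21, -11, -2, 26, 32, 38] -> [-2, 26, 32, 38] -> [-2, 26, 32]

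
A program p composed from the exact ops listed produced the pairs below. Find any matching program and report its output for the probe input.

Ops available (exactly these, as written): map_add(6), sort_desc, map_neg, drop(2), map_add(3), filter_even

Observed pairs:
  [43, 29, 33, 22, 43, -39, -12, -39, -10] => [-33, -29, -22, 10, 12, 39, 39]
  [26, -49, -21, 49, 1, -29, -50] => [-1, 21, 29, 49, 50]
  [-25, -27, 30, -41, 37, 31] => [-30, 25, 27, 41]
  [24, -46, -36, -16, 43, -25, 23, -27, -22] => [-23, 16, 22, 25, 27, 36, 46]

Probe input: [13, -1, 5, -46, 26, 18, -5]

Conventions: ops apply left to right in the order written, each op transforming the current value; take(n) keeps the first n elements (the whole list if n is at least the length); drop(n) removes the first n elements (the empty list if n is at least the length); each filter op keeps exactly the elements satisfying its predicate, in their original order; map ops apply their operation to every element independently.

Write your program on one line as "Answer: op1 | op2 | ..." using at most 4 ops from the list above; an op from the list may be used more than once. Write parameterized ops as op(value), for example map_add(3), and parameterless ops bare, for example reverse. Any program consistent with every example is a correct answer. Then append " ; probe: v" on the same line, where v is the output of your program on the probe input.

sort_desc | map_neg | drop(2) ; probe: [-13, -5, 1, 5, 46]

Check, running the answer program on each example:
  [43, 29, 33, 22, 43, -39, -12, -39, -10] -> [43, 43, 33, 29, 22, -10, -12, -39, -39] -> [-43, -43, -33, -29, -22, 10, 12, 39, 39] -> [-33, -29, -22, 10, 12, 39, 39]
  [26, -49, -21, 49, 1, -29, -50] -> [49, 26, 1, -21, -29, -49, -50] -> [-49, -26, -1, 21, 29, 49, 50] -> [-1, 21, 29, 49, 50]
  [-25, -27, 30, -41, 37, 31] -> [37, 31, 30, -25, -27, -41] -> [-37, -31, -30, 25, 27, 41] -> [-30, 25, 27, 41]
  [24, -46, -36, -16, 43, -25, 23, -27, -22] -> [43, 24, 23, -16, -22, -25, -27, -36, -46] -> [-43, -24, -23, 16, 22, 25, 27, 36, 46] -> [-23, 16, 22, 25, 27, 36, 46]
  probe: [13, -1, 5, -46, 26, 18, -5] -> [26, 18, 13, 5, -1, -5, -46] -> [-26, -18, -13, -5, 1, 5, 46] -> [-13, -5, 1, 5, 46]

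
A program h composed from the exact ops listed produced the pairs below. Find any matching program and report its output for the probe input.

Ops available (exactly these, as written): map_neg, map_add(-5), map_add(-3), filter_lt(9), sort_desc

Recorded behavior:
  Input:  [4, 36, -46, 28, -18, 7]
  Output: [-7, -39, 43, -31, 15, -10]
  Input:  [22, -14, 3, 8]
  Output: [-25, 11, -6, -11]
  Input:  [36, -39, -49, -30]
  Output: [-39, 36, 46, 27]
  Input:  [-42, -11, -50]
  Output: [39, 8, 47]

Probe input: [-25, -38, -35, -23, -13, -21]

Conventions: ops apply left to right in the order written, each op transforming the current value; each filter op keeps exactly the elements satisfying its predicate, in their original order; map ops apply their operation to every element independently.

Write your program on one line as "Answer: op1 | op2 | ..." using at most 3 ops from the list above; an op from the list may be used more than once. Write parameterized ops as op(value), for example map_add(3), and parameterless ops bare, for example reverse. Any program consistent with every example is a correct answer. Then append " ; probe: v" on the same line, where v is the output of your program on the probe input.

map_neg | map_add(-3) ; probe: [22, 35, 32, 20, 10, 18]

Check, running the answer program on each example:
  [4, 36, -46, 28, -18, 7] -> [-4, -36, 46, -28, 18, -7] -> [-7, -39, 43, -31, 15, -10]
  [22, -14, 3, 8] -> [-22, 14, -3, -8] -> [-25, 11, -6, -11]
  [36, -39, -49, -30] -> [-36, 39, 49, 30] -> [-39, 36, 46, 27]
  [-42, -11, -50] -> [42, 11, 50] -> [39, 8, 47]
  probe: [-25, -38, -35, -23, -13, -21] -> [25, 38, 35, 23, 13, 21] -> [22, 35, 32, 20, 10, 18]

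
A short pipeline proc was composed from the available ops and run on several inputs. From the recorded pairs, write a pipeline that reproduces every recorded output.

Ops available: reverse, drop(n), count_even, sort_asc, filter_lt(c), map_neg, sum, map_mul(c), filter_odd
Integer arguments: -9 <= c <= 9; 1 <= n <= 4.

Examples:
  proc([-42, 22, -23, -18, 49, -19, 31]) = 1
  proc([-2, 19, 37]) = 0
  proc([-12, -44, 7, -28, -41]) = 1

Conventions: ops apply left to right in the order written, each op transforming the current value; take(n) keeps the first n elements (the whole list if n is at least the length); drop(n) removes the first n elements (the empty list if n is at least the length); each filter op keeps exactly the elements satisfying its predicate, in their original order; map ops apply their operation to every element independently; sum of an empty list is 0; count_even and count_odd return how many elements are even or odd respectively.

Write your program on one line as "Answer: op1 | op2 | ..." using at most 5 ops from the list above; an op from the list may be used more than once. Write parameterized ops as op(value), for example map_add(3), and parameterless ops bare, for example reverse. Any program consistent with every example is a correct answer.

drop(3) | reverse | map_neg | count_even

Check, running the answer program on each example:
  [-42, 22, -23, -18, 49, -19, 31] -> [-18, 49, -19, 31] -> [31, -19, 49, -18] -> [-31, 19, -49, 18] -> 1
  [-2, 19, 37] -> [] -> [] -> [] -> 0
  [-12, -44, 7, -28, -41] -> [-28, -41] -> [-41, -28] -> [41, 28] -> 1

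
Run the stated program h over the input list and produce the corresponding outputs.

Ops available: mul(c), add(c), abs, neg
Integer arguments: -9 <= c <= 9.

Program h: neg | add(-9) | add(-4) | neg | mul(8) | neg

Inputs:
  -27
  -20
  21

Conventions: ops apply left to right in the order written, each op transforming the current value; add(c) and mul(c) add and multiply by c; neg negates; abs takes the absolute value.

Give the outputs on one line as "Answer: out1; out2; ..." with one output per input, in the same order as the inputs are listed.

112; 56; -272

Execution, op by op:
  -27 -> 27 -> 18 -> 14 -> -14 -> -112 -> 112
  -20 -> 20 -> 11 -> 7 -> -7 -> -56 -> 56
  21 -> -21 -> -30 -> -34 -> 34 -> 272 -> -272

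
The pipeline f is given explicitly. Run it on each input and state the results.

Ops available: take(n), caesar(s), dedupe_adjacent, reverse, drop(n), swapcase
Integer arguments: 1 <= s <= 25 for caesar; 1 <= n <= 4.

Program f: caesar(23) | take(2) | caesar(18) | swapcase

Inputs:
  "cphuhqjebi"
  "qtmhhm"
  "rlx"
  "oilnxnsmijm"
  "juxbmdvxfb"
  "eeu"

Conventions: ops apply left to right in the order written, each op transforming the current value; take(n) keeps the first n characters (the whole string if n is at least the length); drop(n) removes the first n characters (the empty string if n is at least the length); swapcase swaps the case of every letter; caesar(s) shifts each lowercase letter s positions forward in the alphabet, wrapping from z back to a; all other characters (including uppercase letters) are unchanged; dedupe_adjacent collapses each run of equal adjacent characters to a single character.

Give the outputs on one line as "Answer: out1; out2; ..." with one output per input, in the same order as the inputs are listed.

"RE"; "FI"; "GA"; "DX"; "YJ"; "TT"

Execution, op by op:
  "cphuhqjebi" -> "zmerengbyf" -> "zm" -> "re" -> "RE"
  "qtmhhm" -> "nqjeej" -> "nq" -> "fi" -> "FI"
  "rlx" -> "oiu" -> "oi" -> "ga" -> "GA"
  "oilnxnsmijm" -> "lfikukpjfgj" -> "lf" -> "dx" -> "DX"
  "juxbmdvxfb" -> "gruyjasucy" -> "gr" -> "yj" -> "YJ"
  "eeu" -> "bbr" -> "bb" -> "tt" -> "TT"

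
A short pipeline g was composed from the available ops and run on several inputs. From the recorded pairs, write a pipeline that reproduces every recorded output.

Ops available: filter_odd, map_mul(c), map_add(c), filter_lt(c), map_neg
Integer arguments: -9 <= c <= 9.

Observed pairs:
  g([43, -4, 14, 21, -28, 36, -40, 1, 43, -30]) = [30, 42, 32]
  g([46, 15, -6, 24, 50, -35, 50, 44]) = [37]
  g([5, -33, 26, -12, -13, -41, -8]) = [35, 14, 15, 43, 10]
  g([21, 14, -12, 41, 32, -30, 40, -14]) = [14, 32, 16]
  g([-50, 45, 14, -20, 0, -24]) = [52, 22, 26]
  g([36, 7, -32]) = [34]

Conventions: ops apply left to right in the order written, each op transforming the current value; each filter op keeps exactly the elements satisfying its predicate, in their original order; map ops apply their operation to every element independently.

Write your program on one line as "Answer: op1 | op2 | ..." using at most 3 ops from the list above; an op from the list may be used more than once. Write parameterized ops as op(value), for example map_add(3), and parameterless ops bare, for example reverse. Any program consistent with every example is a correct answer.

filter_lt(-7) | map_add(-2) | map_neg

Check, running the answer program on each example:
  [43, -4, 14, 21, -28, 36, -40, 1, 43, -30] -> [-28, -40, -30] -> [-30, -42, -32] -> [30, 42, 32]
  [46, 15, -6, 24, 50, -35, 50, 44] -> [-35] -> [-37] -> [37]
  [5, -33, 26, -12, -13, -41, -8] -> [-33, -12, -13, -41, -8] -> [-35, -14, -15, -43, -10] -> [35, 14, 15, 43, 10]
  [21, 14, -12, 41, 32, -30, 40, -14] -> [-12, -30, -14] -> [-14, -32, -16] -> [14, 32, 16]
  [-50, 45, 14, -20, 0, -24] -> [-50, -20, -24] -> [-52, -22, -26] -> [52, 22, 26]
  [36, 7, -32] -> [-32] -> [-34] -> [34]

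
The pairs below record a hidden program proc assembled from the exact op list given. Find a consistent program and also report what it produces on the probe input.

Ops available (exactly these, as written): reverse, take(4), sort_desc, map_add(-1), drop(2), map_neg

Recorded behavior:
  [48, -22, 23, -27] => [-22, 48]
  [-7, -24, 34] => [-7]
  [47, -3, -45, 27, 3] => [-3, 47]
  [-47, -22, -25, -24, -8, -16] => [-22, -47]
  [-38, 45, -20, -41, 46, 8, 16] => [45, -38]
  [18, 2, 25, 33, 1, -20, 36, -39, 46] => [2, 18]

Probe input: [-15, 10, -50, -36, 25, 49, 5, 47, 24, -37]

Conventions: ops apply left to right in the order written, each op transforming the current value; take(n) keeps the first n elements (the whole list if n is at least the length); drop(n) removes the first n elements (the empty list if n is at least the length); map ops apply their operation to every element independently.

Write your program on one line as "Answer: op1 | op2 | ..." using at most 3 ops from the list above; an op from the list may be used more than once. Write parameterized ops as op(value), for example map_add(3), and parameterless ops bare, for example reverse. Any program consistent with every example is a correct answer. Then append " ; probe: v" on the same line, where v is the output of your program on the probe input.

take(4) | reverse | drop(2) ; probe: [10, -15]

Check, running the answer program on each example:
  [48, -22, 23, -27] -> [48, -22, 23, -27] -> [-27, 23, -22, 48] -> [-22, 48]
  [-7, -24, 34] -> [-7, -24, 34] -> [34, -24, -7] -> [-7]
  [47, -3, -45, 27, 3] -> [47, -3, -45, 27] -> [27, -45, -3, 47] -> [-3, 47]
  [-47, -22, -25, -24, -8, -16] -> [-47, -22, -25, -24] -> [-24, -25, -22, -47] -> [-22, -47]
  [-38, 45, -20, -41, 46, 8, 16] -> [-38, 45, -20, -41] -> [-41, -20, 45, -38] -> [45, -38]
  [18, 2, 25, 33, 1, -20, 36, -39, 46] -> [18, 2, 25, 33] -> [33, 25, 2, 18] -> [2, 18]
  probe: [-15, 10, -50, -36, 25, 49, 5, 47, 24, -37] -> [-15, 10, -50, -36] -> [-36, -50, 10, -15] -> [10, -15]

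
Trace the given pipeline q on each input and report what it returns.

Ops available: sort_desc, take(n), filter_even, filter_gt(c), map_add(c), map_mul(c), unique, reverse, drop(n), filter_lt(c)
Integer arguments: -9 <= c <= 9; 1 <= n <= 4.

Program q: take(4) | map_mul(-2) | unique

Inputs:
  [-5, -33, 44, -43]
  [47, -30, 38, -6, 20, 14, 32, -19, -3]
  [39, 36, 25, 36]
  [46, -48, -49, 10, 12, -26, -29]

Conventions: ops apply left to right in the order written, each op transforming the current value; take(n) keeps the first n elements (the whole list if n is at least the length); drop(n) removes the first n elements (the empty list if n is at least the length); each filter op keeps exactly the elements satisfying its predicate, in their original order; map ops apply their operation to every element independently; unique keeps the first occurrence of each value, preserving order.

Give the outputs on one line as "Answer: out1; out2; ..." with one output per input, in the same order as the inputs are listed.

[10, 66, -88, 86]; [-94, 60, -76, 12]; [-78, -72, -50]; [-92, 96, 98, -20]

Execution, op by op:
  [-5, -33, 44, -43] -> [-5, -33, 44, -43] -> [10, 66, -88, 86] -> [10, 66, -88, 86]
  [47, -30, 38, -6, 20, 14, 32, -19, -3] -> [47, -30, 38, -6] -> [-94, 60, -76, 12] -> [-94, 60, -76, 12]
  [39, 36, 25, 36] -> [39, 36, 25, 36] -> [-78, -72, -50, -72] -> [-78, -72, -50]
  [46, -48, -49, 10, 12, -26, -29] -> [46, -48, -49, 10] -> [-92, 96, 98, -20] -> [-92, 96, 98, -20]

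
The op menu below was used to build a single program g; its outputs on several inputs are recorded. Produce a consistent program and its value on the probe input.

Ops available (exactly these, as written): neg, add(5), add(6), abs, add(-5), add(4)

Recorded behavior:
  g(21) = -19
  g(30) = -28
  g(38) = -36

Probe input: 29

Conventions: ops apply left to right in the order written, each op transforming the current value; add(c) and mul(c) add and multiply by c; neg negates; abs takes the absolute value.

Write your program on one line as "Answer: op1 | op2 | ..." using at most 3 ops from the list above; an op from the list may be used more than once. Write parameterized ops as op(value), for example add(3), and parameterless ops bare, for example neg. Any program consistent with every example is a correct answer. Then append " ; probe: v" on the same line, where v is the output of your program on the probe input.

add(4) | neg | add(6) ; probe: -27

Check, running the answer program on each example:
  21 -> 25 -> -25 -> -19
  30 -> 34 -> -34 -> -28
  38 -> 42 -> -42 -> -36
  probe: 29 -> 33 -> -33 -> -27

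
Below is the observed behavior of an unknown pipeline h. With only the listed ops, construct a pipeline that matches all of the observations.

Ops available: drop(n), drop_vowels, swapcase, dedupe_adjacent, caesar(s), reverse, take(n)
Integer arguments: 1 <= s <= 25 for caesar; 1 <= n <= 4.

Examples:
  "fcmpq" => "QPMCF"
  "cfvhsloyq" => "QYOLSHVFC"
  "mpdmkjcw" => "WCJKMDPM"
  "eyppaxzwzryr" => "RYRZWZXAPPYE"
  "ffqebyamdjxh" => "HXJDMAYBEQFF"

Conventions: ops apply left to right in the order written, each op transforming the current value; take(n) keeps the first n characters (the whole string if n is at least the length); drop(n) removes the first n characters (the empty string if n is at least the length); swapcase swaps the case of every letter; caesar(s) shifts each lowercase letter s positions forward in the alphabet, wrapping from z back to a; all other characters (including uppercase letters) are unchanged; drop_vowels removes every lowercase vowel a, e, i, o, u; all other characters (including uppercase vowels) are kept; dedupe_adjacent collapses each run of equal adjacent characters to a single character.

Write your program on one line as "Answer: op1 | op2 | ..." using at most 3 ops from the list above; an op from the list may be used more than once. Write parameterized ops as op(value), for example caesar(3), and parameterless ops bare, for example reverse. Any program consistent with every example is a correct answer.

reverse | swapcase

Check, running the answer program on each example:
  "fcmpq" -> "qpmcf" -> "QPMCF"
  "cfvhsloyq" -> "qyolshvfc" -> "QYOLSHVFC"
  "mpdmkjcw" -> "wcjkmdpm" -> "WCJKMDPM"
  "eyppaxzwzryr" -> "ryrzwzxappye" -> "RYRZWZXAPPYE"
  "ffqebyamdjxh" -> "hxjdmaybeqff" -> "HXJDMAYBEQFF"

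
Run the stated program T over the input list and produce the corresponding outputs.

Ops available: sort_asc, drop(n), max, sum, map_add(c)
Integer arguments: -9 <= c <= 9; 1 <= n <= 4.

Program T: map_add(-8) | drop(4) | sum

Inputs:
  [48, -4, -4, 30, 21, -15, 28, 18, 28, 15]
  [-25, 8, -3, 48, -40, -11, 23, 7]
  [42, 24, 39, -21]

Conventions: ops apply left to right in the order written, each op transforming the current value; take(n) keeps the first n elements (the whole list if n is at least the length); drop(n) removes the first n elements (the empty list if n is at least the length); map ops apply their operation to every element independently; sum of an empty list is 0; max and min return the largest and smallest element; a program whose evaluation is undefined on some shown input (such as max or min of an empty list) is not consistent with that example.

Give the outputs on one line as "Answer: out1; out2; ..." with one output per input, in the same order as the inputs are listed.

Execution, op by op:
  [48, -4, -4, 30, 21, -15, 28, 18, 28, 15] -> [40, -12, -12, 22, 13, -23, 20, 10, 20, 7] -> [13, -23, 20, 10, 20, 7] -> 47
  [-25, 8, -3, 48, -40, -11, 23, 7] -> [-33, 0, -11, 40, -48, -19, 15, -1] -> [-48, -19, 15, -1] -> -53
  [42, 24, 39, -21] -> [34, 16, 31, -29] -> [] -> 0

47; -53; 0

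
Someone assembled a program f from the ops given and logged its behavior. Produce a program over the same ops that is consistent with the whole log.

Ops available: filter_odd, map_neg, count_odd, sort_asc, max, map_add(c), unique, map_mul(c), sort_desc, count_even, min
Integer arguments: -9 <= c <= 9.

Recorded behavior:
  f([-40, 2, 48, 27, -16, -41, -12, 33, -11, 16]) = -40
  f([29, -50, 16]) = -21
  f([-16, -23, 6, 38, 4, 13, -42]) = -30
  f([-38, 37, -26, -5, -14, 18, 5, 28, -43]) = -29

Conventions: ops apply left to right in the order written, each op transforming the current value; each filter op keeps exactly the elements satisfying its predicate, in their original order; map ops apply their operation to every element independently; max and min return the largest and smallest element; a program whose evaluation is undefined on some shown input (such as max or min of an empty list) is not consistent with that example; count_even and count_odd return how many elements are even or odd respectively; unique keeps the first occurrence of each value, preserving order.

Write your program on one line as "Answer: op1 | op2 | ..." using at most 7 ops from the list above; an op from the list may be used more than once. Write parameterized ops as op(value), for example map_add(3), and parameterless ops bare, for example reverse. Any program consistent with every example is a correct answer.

sort_desc | map_add(-6) | sort_asc | map_add(-2) | map_neg | min

Check, running the answer program on each example:
  [-40, 2, 48, 27, -16, -41, -12, 33, -11, 16] -> [48, 33, 27, 16, 2, -11, -12, -16, -40, -41] -> [42, 27, 21, 10, -4, -17, -18, -22, -46, -47] -> [-47, -46, -22, -18, -17, -4, 10, 21, 27, 42] -> [-49, -48, -24, -20, -19, -6, 8, 19, 25, 40] -> [49, 48, 24, 20, 19, 6, -8, -19, -25, -40] -> -40
  [29, -50, 16] -> [29, 16, -50] -> [23, 10, -56] -> [-56, 10, 23] -> [-58, 8, 21] -> [58, -8, -21] -> -21
  [-16, -23, 6, 38, 4, 13, -42] -> [38, 13, 6, 4, -16, -23, -42] -> [32, 7, 0, -2, -22, -29, -48] -> [-48, -29, -22, -2, 0, 7, 32] -> [-50, -31, -24, -4, -2, 5, 30] -> [50, 31, 24, 4, 2, -5, -30] -> -30
  [-38, 37, -26, -5, -14, 18, 5, 28, -43] -> [37, 28, 18, 5, -5, -14, -26, -38, -43] -> [31, 22, 12, -1, -11, -20, -32, -44, -49] -> [-49, -44, -32, -20, -11, -1, 12, 22, 31] -> [-51, -46, -34, -22, -13, -3, 10, 20, 29] -> [51, 46, 34, 22, 13, 3, -10, -20, -29] -> -29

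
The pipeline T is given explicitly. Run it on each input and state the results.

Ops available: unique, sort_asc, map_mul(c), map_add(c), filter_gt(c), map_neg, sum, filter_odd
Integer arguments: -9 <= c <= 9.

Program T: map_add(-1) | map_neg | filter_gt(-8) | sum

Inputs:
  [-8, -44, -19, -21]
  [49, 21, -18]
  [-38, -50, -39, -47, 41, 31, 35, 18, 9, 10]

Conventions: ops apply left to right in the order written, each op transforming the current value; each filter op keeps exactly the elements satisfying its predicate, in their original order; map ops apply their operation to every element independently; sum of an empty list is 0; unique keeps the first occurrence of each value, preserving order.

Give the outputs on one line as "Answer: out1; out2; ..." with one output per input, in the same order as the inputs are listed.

96; 19; 178

Execution, op by op:
  [-8, -44, -19, -21] -> [-9, -45, -20, -22] -> [9, 45, 20, 22] -> [9, 45, 20, 22] -> 96
  [49, 21, -18] -> [48, 20, -19] -> [-48, -20, 19] -> [19] -> 19
  [-38, -50, -39, -47, 41, 31, 35, 18, 9, 10] -> [-39, -51, -40, -48, 40, 30, 34, 17, 8, 9] -> [39, 51, 40, 48, -40, -30, -34, -17, -8, -9] -> [39, 51, 40, 48] -> 178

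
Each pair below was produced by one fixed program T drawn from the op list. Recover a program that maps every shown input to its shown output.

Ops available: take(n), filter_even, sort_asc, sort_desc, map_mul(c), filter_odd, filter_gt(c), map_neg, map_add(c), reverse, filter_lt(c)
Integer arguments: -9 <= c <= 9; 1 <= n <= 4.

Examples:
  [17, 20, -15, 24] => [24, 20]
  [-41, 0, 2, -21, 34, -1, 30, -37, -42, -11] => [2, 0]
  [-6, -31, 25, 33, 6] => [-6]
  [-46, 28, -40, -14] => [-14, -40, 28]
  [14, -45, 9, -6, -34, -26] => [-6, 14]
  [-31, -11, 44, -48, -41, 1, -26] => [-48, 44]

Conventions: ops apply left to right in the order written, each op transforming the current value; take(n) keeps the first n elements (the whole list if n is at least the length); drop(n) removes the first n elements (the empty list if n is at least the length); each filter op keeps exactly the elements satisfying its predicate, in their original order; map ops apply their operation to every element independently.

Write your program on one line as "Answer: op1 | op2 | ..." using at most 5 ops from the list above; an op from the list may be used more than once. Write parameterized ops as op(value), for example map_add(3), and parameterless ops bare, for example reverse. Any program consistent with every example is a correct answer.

take(4) | reverse | filter_even | take(3)

Check, running the answer program on each example:
  [17, 20, -15, 24] -> [17, 20, -15, 24] -> [24, -15, 20, 17] -> [24, 20] -> [24, 20]
  [-41, 0, 2, -21, 34, -1, 30, -37, -42, -11] -> [-41, 0, 2, -21] -> [-21, 2, 0, -41] -> [2, 0] -> [2, 0]
  [-6, -31, 25, 33, 6] -> [-6, -31, 25, 33] -> [33, 25, -31, -6] -> [-6] -> [-6]
  [-46, 28, -40, -14] -> [-46, 28, -40, -14] -> [-14, -40, 28, -46] -> [-14, -40, 28, -46] -> [-14, -40, 28]
  [14, -45, 9, -6, -34, -26] -> [14, -45, 9, -6] -> [-6, 9, -45, 14] -> [-6, 14] -> [-6, 14]
  [-31, -11, 44, -48, -41, 1, -26] -> [-31, -11, 44, -48] -> [-48, 44, -11, -31] -> [-48, 44] -> [-48, 44]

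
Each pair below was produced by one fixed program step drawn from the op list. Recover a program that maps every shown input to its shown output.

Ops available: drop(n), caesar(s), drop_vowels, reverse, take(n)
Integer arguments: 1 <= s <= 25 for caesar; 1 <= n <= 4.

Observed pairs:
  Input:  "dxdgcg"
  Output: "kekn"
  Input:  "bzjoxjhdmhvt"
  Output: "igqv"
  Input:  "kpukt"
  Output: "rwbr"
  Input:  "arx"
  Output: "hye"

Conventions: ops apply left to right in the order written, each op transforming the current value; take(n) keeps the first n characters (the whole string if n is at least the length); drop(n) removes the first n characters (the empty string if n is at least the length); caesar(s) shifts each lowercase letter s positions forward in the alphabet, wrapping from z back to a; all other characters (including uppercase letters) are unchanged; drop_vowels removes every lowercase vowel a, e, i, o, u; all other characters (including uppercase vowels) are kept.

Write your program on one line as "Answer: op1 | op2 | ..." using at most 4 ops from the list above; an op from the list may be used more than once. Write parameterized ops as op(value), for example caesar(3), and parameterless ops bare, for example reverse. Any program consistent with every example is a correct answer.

caesar(16) | caesar(17) | take(4)

Check, running the answer program on each example:
  "dxdgcg" -> "tntwsw" -> "keknjn" -> "kekn"
  "bzjoxjhdmhvt" -> "rpzenzxtcxlj" -> "igqveqoktoca" -> "igqv"
  "kpukt" -> "afkaj" -> "rwbra" -> "rwbr"
  "arx" -> "qhn" -> "hye" -> "hye"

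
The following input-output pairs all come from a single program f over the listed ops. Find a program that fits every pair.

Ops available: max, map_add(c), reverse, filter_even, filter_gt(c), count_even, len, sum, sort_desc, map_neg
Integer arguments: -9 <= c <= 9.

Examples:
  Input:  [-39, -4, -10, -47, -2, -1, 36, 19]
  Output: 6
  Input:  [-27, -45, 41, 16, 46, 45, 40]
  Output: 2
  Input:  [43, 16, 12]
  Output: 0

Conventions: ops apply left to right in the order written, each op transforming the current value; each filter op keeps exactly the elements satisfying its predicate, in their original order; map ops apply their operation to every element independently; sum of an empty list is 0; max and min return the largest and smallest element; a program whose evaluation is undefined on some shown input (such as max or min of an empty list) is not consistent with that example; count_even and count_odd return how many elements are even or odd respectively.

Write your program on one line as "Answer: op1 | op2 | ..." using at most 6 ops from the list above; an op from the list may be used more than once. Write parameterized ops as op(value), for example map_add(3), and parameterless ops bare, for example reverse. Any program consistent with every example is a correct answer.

map_neg | filter_gt(-7) | reverse | map_neg | len

Check, running the answer program on each example:
  [-39, -4, -10, -47, -2, -1, 36, 19] -> [39, 4, 10, 47, 2, 1, -36, -19] -> [39, 4, 10, 47, 2, 1] -> [1, 2, 47, 10, 4, 39] -> [-1, -2, -47, -10, -4, -39] -> 6
  [-27, -45, 41, 16, 46, 45, 40] -> [27, 45, -41, -16, -46, -45, -40] -> [27, 45] -> [45, 27] -> [-45, -27] -> 2
  [43, 16, 12] -> [-43, -16, -12] -> [] -> [] -> [] -> 0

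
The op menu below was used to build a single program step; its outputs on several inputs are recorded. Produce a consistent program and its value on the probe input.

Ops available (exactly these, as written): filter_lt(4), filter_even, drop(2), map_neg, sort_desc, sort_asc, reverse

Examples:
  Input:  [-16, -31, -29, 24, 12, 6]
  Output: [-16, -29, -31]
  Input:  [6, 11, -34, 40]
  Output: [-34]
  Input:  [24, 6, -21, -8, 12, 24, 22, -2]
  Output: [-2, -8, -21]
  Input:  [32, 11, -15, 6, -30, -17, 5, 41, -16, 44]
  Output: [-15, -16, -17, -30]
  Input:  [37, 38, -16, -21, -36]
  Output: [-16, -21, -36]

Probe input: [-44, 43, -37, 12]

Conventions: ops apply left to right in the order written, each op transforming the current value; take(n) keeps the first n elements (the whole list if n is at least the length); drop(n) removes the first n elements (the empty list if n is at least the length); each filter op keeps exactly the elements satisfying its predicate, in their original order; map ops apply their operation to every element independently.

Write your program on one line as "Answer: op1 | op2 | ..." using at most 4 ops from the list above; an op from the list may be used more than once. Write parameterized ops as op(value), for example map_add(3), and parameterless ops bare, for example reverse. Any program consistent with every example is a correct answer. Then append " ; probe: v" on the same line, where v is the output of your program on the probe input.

filter_lt(4) | sort_asc | sort_desc ; probe: [-37, -44]

Check, running the answer program on each example:
  [-16, -31, -29, 24, 12, 6] -> [-16, -31, -29] -> [-31, -29, -16] -> [-16, -29, -31]
  [6, 11, -34, 40] -> [-34] -> [-34] -> [-34]
  [24, 6, -21, -8, 12, 24, 22, -2] -> [-21, -8, -2] -> [-21, -8, -2] -> [-2, -8, -21]
  [32, 11, -15, 6, -30, -17, 5, 41, -16, 44] -> [-15, -30, -17, -16] -> [-30, -17, -16, -15] -> [-15, -16, -17, -30]
  [37, 38, -16, -21, -36] -> [-16, -21, -36] -> [-36, -21, -16] -> [-16, -21, -36]
  probe: [-44, 43, -37, 12] -> [-44, -37] -> [-44, -37] -> [-37, -44]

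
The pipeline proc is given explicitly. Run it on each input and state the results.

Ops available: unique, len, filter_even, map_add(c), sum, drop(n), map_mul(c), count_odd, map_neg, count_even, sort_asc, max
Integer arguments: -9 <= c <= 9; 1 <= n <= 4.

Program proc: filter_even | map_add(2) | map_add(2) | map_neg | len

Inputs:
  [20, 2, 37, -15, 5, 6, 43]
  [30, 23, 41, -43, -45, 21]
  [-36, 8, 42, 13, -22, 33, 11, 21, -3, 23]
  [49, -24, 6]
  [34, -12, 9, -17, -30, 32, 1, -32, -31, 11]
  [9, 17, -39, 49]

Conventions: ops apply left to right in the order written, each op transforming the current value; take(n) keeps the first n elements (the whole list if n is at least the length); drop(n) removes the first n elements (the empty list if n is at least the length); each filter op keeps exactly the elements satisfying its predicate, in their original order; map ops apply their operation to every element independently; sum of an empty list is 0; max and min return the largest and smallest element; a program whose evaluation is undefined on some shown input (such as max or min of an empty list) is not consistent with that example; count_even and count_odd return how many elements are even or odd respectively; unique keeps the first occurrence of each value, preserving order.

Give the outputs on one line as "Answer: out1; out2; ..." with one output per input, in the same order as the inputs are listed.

Execution, op by op:
  [20, 2, 37, -15, 5, 6, 43] -> [20, 2, 6] -> [22, 4, 8] -> [24, 6, 10] -> [-24, -6, -10] -> 3
  [30, 23, 41, -43, -45, 21] -> [30] -> [32] -> [34] -> [-34] -> 1
  [-36, 8, 42, 13, -22, 33, 11, 21, -3, 23] -> [-36, 8, 42, -22] -> [-34, 10, 44, -20] -> [-32, 12, 46, -18] -> [32, -12, -46, 18] -> 4
  [49, -24, 6] -> [-24, 6] -> [-22, 8] -> [-20, 10] -> [20, -10] -> 2
  [34, -12, 9, -17, -30, 32, 1, -32, -31, 11] -> [34, -12, -30, 32, -32] -> [36, -10, -28, 34, -30] -> [38, -8, -26, 36, -28] -> [-38, 8, 26, -36, 28] -> 5
  [9, 17, -39, 49] -> [] -> [] -> [] -> [] -> 0

3; 1; 4; 2; 5; 0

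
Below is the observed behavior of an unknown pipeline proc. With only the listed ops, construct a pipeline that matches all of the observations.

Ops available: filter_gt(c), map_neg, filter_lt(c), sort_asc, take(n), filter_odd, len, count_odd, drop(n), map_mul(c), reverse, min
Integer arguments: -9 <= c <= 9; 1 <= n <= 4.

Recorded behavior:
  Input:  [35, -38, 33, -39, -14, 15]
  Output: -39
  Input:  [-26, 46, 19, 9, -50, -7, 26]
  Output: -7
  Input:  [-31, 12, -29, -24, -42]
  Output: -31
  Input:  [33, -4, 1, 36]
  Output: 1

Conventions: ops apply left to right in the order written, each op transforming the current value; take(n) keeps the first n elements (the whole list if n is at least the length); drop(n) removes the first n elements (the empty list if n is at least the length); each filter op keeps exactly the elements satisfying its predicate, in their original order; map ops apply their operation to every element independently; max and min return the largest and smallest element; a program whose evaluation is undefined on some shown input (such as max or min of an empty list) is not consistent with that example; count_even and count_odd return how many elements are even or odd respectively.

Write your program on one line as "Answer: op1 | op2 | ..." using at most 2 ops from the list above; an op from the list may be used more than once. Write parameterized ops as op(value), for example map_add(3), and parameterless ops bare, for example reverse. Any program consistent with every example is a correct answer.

filter_odd | min

Check, running the answer program on each example:
  [35, -38, 33, -39, -14, 15] -> [35, 33, -39, 15] -> -39
  [-26, 46, 19, 9, -50, -7, 26] -> [19, 9, -7] -> -7
  [-31, 12, -29, -24, -42] -> [-31, -29] -> -31
  [33, -4, 1, 36] -> [33, 1] -> 1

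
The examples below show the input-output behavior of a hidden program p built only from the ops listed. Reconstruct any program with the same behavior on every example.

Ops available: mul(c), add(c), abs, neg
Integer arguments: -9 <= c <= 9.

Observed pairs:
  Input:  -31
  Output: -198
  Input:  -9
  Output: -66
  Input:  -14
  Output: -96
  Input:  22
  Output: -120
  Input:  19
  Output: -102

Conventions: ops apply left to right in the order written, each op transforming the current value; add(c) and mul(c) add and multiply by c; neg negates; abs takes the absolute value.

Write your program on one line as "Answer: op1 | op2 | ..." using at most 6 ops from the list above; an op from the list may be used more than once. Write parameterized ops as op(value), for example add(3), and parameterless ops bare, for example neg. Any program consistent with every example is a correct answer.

add(-2) | neg | mul(6) | abs | neg

Check, running the answer program on each example:
  -31 -> -33 -> 33 -> 198 -> 198 -> -198
  -9 -> -11 -> 11 -> 66 -> 66 -> -66
  -14 -> -16 -> 16 -> 96 -> 96 -> -96
  22 -> 20 -> -20 -> -120 -> 120 -> -120
  19 -> 17 -> -17 -> -102 -> 102 -> -102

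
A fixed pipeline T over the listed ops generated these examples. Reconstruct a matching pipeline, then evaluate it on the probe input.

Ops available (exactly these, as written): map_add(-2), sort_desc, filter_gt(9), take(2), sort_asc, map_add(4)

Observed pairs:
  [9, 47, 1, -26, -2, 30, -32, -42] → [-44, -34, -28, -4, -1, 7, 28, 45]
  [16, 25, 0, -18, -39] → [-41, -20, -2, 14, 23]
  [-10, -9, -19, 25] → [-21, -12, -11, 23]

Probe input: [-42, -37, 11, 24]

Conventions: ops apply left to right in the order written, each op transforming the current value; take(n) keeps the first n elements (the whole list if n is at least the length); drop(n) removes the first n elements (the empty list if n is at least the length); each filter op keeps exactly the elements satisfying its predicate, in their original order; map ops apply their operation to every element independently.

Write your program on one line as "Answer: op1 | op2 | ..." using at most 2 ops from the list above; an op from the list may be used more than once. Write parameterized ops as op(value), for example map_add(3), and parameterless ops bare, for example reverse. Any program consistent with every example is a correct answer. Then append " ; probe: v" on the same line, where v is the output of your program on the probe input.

map_add(-2) | sort_asc ; probe: [-44, -39, 9, 22]

Check, running the answer program on each example:
  [9, 47, 1, -26, -2, 30, -32, -42] -> [7, 45, -1, -28, -4, 28, -34, -44] -> [-44, -34, -28, -4, -1, 7, 28, 45]
  [16, 25, 0, -18, -39] -> [14, 23, -2, -20, -41] -> [-41, -20, -2, 14, 23]
  [-10, -9, -19, 25] -> [-12, -11, -21, 23] -> [-21, -12, -11, 23]
  probe: [-42, -37, 11, 24] -> [-44, -39, 9, 22] -> [-44, -39, 9, 22]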